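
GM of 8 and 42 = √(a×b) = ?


GM = √(8×42) = √336 = 18.3303

GM = 18.3303


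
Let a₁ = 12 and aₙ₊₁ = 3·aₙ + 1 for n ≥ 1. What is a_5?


Computing step by step:
a_1 = 12
a_2 = 37
a_3 = 112
a_4 = 337
a_5 = 1012


a_5 = 1012


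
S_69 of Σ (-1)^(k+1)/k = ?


S = 1 - 1/2 + 1/3 - 1/4 + 1/5 - 1/6 + 1/7 - 1/8 ± ...
= 0.7003
(Full series converges to +ln(2) ≈ +0.6931)

S_69 = 0.7003


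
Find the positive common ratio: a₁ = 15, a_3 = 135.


r^(n-1) = aₙ/a₁
r^2 = 135/15 = 9
r = 9^(1/2)
= ±3; taking r > 0 gives r = 3

r = 3


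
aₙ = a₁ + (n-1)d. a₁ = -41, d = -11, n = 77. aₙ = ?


aₙ = a₁ + (n-1)d
= -41 + (77-1)×-11
= -41 - 836
= -877

a_77 = -877


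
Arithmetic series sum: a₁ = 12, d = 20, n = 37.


aₙ = 12 + (37-1)×20 = 732
Sₙ = n(a₁+aₙ)/2 = 37×(12+732)/2
= 37×744/2 = 13764

S_37 = 13764


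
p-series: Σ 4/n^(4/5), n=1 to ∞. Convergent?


p-series test: Σ c/n^p converges if p > 1, diverges if p ≤ 1 (constant c > 0 doesn't affect convergence).
p = 4/5
4/5 ≤ 1 → DIVERGES

Diverges (p = 4/5 ≤ 1)


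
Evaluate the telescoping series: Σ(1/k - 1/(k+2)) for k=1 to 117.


Telescoping with gap 2: two head and two tail terms survive.
= (1 + 1/2) - (1/118 + 1/119)
= 3/2 - 1/118 - 1/119 = 10413/7021

Sum = 10413/7021


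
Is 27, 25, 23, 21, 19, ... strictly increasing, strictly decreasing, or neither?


Differences: -2, -2, -2, -2
All differences < 0 → strictly DECREASING

Monotonically decreasing


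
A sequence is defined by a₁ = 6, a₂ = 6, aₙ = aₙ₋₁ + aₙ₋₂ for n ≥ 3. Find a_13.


Computing iteratively: 6, 6, 12, 18, 30, 48, 78, 126, 204, 330, 534, 864, ...
a_13 = 1398

a_13 = 1398


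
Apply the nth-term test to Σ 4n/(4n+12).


lim(n→∞) 4n/(4n+12) = 4/4 = 1  (divide numerator and denominator by n)
lim aₙ = 1 ≠ 0 → series DIVERGES

Diverges (lim aₙ = 1 ≠ 0)


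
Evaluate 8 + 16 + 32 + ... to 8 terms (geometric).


Sₙ = 8×(2^8 - 1)/(2 - 1)
= 8×(256 - 1)/1
= 8×255/1
= 2040

S_8 = 2040


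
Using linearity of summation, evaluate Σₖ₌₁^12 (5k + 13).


Σ(5k+13) = 5·Σk + 13·n
= 5·78 + 13·12
= 390 + 156 = 546

Σ = 546


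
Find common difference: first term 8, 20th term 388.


d = (aₙ - a₁)/(n-1)
= (388 - 8)/(20-1)
= 380/19 = 20

d = 20


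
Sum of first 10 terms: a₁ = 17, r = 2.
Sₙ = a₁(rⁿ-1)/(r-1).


Sₙ = 17×(2^10 - 1)/(2 - 1)
= 17×(1024 - 1)/1
= 17×1023/1
= 17391

S_10 = 17391


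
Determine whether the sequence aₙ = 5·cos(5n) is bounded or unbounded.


For all n, -1 ≤ cos(5n) ≤ 1, so -5 ≤ 5·cos(5n) ≤ 5
Lower bound: -5, Upper bound: 5
The sequence IS bounded

Bounded (-5 ≤ aₙ ≤ 5)


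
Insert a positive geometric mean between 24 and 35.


GM = √(24×35) = √840 = 28.9828

GM = 28.9828


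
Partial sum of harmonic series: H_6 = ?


H_6 = 1/1 + 1/2 + 1/3 + 1/4 + 1/5 + 1/6
= 49/20
≈ 2.45

H_6 = 49/20 ≈ 2.45


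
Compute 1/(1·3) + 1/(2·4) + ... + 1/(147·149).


1/(k(k+2)) = (1/2)·(1/k - 1/(k+2)) (partial fractions)
Telescoping: Σ = (1/2)·(1 + 1/2 - 1/148 - 1/149) = 32781/44104

Sum = 32781/44104


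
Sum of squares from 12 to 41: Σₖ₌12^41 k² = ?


Σₖ₌12^41 k² = Σₖ₌₁^41 k² − Σₖ₌₁^11 k²
= 41·42·83/6 − 11·12·23/6
= 23821 − 506 = 23315

Σk² = 23315


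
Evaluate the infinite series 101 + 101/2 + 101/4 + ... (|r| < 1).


S∞ = a₁/(1-r) = 101/(1 - 1/2)
= 101/(1/2)
= 202

S∞ = 202


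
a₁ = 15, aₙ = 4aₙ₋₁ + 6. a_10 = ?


Computing step by step:
a_1 = 15
a_2 = 66
a_3 = 270
a_4 = 1086
a_5 = 4350
a_6 = 17406
a_7 = 69630
a_8 = 278526
a_9 = 1114110
a_10 = 4456446


a_10 = 4456446


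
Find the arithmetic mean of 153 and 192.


AM = (153 + 192)/2 = 345/2 = 172.5

AM = 172.5


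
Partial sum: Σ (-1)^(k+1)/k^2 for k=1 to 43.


S = 1 - 1/4 + 1/9 - 1/16 + 1/25 - 1/36 + 1/49 - 1/64 ± ...
= 0.8227
(Full series converges to +π²/12 ≈ +0.8225)

S_43 = 0.8227


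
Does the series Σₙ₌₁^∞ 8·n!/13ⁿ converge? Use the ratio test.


aₙ = 8·n!/13^n
a_{n+1}/aₙ = (n+1)!/13^(n+1) × 13^n/n!  (constant 8 cancels)
= (n+1)/13
L = lim(n→∞) (n+1)/13 = ∞
L > 1 → series DIVERGES

Diverges (ratio test: L = ∞ > 1)


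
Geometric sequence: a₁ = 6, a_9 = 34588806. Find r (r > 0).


r^(n-1) = aₙ/a₁
r^8 = 34588806/6 = 5764801
r = 5764801^(1/8)
= ±7; taking r > 0 gives r = 7

r = 7


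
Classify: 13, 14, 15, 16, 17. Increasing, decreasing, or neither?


Differences: 1, 1, 1, 1
All differences > 0 → strictly INCREASING

Monotonically increasing


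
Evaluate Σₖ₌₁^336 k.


n(n+1)/2 = 336×337/2 = 113232/2 = 56616

Σk = 56616


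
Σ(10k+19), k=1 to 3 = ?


Σ(10k+19) = 10·Σk + 19·n
= 10·6 + 19·3
= 60 + 57 = 117

Σ = 117


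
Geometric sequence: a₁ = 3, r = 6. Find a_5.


aₙ = a₁·r^(n-1)
= 3×6^4
= 3×1296
= 3888

a_5 = 3888


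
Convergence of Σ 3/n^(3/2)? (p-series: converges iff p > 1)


p-series test: Σ c/n^p converges if p > 1, diverges if p ≤ 1 (constant c > 0 doesn't affect convergence).
p = 3/2
3/2 > 1 → CONVERGES

Converges (p = 3/2 > 1)


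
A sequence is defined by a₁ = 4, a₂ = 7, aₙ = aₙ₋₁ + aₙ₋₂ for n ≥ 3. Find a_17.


Computing iteratively: 4, 7, 11, 18, 29, 47, 76, 123, 199, 322, 521, 843, ...
a_17 = 9349

a_17 = 9349


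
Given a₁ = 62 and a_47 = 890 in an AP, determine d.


d = (aₙ - a₁)/(n-1)
= (890 - 62)/(47-1)
= 828/46 = 18

d = 18


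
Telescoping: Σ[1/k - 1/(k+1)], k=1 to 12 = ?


Telescoping: adjacent terms cancel.
= 1/1 - 1/13
= 1 - 1/13 = 12/13

Sum = 12/13


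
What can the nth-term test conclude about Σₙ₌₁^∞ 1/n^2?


lim(n→∞) 1/n^2 = 0
lim aₙ = 0 → nth-term test is INCONCLUSIVE
(Need other tests; this is actually a convergent p-series with p=2 > 1)

Inconclusive (lim aₙ = 0; need another test)


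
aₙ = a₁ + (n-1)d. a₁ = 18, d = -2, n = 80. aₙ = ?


aₙ = a₁ + (n-1)d
= 18 + (80-1)×-2
= 18 - 158
= -140

a_80 = -140


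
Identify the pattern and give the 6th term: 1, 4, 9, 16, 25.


Pattern: perfect squares: n²
Terms: 1, 4, 9, 16, 25
Next term = 36

Next term = 36


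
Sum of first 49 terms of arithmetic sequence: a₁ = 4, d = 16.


aₙ = 4 + (49-1)×16 = 772
Sₙ = n(a₁+aₙ)/2 = 49×(4+772)/2
= 49×776/2 = 19012

S_49 = 19012


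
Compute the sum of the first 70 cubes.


n(n+1)/2 = 70×71/2 = 2485
Σk³ = 2485² = 6175225

Σk³ = 6175225


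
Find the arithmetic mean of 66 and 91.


AM = (66 + 91)/2 = 157/2 = 78.5

AM = 78.5


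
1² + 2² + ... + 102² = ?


n = 102
n(n+1)(2n+1)/6 = 102×103×205/6
= 2153730/6 = 358955

Σk² = 358955


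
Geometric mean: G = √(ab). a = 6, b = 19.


GM = √(6×19) = √114 = 10.6771

GM = 10.6771


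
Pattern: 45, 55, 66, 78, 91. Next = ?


Pattern: triangular numbers: n(n+1)/2
Terms: 45, 55, 66, 78, 91
Next term = 105

Next term = 105


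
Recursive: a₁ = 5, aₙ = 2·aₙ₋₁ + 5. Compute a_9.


Computing step by step:
a_1 = 5
a_2 = 15
a_3 = 35
a_4 = 75
a_5 = 155
a_6 = 315
a_7 = 635
a_8 = 1275
a_9 = 2555


a_9 = 2555


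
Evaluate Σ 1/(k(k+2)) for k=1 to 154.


1/(k(k+2)) = (1/2)·(1/k - 1/(k+2)) (partial fractions)
Telescoping: Σ = (1/2)·(1 + 1/2 - 1/155 - 1/156) = 35959/48360

Sum = 35959/48360


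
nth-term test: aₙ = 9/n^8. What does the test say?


lim(n→∞) 9/n^8 = 0
lim aₙ = 0 → nth-term test is INCONCLUSIVE
(Need other tests; this is actually a convergent p-series with p=8 > 1)

Inconclusive (lim aₙ = 0; need another test)


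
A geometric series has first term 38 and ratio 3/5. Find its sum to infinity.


S∞ = a₁/(1-r) = 38/(1 - 3/5)
= 38/(2/5)
= 95

S∞ = 95


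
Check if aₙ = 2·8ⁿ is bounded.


aₙ = 2·8ⁿ → as n→∞, aₙ→∞ (since base 8 > 1)
No finite upper bound exists
The sequence is UNBOUNDED

Unbounded (aₙ → ∞ as n → ∞)


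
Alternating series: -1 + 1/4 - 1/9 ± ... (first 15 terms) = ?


S = -1 + 1/4 - 1/9 + 1/16 - 1/25 + 1/36 - 1/49 + 1/64 ± ...
= -0.8245
(Full series converges to -π²/12 ≈ -0.8225)

S_15 = -0.8245


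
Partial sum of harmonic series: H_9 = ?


H_9 = 1/1 + 1/2 + 1/3 + 1/4 + 1/5 + 1/6 + 1/7 + 1/8 + 1/9
= 7129/2520
≈ 2.829

H_9 = 7129/2520 ≈ 2.829


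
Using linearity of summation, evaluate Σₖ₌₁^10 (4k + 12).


Σ(4k+12) = 4·Σk + 12·n
= 4·55 + 12·10
= 220 + 120 = 340

Σ = 340


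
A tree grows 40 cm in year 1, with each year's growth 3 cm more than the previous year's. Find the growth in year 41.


aₙ = a₁ + (n-1)d
= 40 + (41-1)×3
= 40 + 120
= 160

a_41 = 160


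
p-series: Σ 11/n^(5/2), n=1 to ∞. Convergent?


p-series test: Σ c/n^p converges if p > 1, diverges if p ≤ 1 (constant c > 0 doesn't affect convergence).
p = 5/2
5/2 > 1 → CONVERGES

Converges (p = 5/2 > 1)


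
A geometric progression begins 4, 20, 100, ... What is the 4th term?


aₙ = a₁·r^(n-1)
= 4×5^3
= 4×125
= 500

a_4 = 500


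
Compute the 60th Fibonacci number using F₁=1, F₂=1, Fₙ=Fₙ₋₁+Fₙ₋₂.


Fibonacci sequence: 1, 1, 2, 3, 5, 8, 13, 21, 34, 55, 89, ...
F(60) = 1548008755920

F(60) = 1548008755920


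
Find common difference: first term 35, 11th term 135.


d = (aₙ - a₁)/(n-1)
= (135 - 35)/(11-1)
= 100/10 = 10

d = 10


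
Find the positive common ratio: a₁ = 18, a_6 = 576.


r^(n-1) = aₙ/a₁
r^5 = 576/18 = 32
r = 32^(1/5)
= 2

r = 2


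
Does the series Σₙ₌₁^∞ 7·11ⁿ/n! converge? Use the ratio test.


aₙ = 7·11^n/n!
a_{n+1}/aₙ = 11^(n+1)/(n+1)! × n!/11^n  (constant 7 cancels)
= 11/(n+1)
L = lim(n→∞) 11/(n+1) = 0
L < 1 → series CONVERGES

Converges (ratio test: L = 0 < 1)


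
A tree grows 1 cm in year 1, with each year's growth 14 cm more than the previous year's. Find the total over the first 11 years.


aₙ = 1 + (11-1)×14 = 141
Sₙ = n(a₁+aₙ)/2 = 11×(1+141)/2
= 11×142/2 = 781

S_11 = 781


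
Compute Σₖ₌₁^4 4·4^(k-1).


Sₙ = 4×(4^4 - 1)/(4 - 1)
= 4×(256 - 1)/3
= 4×255/3
= 340

S_4 = 340


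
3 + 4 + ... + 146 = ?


Σₖ₌3^146 k = Σₖ₌₁^146 k − Σₖ₌₁^2 k
= 146·147/2 − 2·3/2
= 10731 − 3 = 10728

Σk = 10728


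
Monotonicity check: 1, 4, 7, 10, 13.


Differences: 3, 3, 3, 3
All differences > 0 → strictly INCREASING

Monotonically increasing


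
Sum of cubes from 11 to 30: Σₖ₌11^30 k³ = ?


Σₖ₌11^30 k³ = [30·31/2]² − [10·11/2]²
= 216225 − 3025 = 213200

Σk³ = 213200


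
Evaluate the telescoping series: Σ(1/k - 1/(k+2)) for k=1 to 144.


Telescoping with gap 2: two head and two tail terms survive.
= (1 + 1/2) - (1/145 + 1/146)
= 3/2 - 1/145 - 1/146 = 15732/10585

Sum = 15732/10585


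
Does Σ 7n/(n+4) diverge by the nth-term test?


lim(n→∞) 7n/(n+4) = 7/1 = 7  (divide numerator and denominator by n)
lim aₙ = 7 ≠ 0 → series DIVERGES

Diverges (lim aₙ = 7 ≠ 0)


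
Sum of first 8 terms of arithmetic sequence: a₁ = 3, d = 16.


aₙ = 3 + (8-1)×16 = 115
Sₙ = n(a₁+aₙ)/2 = 8×(3+115)/2
= 8×118/2 = 472

S_8 = 472


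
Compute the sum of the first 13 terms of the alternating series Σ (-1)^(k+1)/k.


S = 1 - 1/2 + 1/3 - 1/4 + 1/5 - 1/6 + 1/7 - 1/8 ± ...
= 0.7301
(Full series converges to +ln(2) ≈ +0.6931)

S_13 = 0.7301


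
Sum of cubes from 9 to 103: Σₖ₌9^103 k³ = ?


Σₖ₌9^103 k³ = [103·104/2]² − [8·9/2]²
= 28686736 − 1296 = 28685440

Σk³ = 28685440


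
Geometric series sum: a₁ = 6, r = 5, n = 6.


Sₙ = 6×(5^6 - 1)/(5 - 1)
= 6×(15625 - 1)/4
= 6×15624/4
= 23436

S_6 = 23436


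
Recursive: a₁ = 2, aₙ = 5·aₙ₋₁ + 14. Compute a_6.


Computing step by step:
a_1 = 2
a_2 = 24
a_3 = 134
a_4 = 684
a_5 = 3434
a_6 = 17184


a_6 = 17184


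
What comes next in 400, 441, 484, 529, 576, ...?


Pattern: perfect squares: n²
Terms: 400, 441, 484, 529, 576
Next term = 625

Next term = 625


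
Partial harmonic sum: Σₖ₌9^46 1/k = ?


Σₖ₌9^46 1/k = 1/9 + 1/10 + 1/11 + ... + 1/46
= 16002279923250666169/9419588158802421600
≈ 1.6988

Sum = 16002279923250666169/9419588158802421600 ≈ 1.6988


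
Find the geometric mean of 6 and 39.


GM = √(6×39) = √234 = 15.2971

GM = 15.2971


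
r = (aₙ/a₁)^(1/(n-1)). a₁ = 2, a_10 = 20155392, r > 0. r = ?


r^(n-1) = aₙ/a₁
r^9 = 20155392/2 = 10077696
r = 10077696^(1/9)
= 6

r = 6


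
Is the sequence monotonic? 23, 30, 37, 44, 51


Differences: 7, 7, 7, 7
All differences > 0 → strictly INCREASING

Monotonically increasing


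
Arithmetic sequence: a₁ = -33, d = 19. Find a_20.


aₙ = a₁ + (n-1)d
= -33 + (20-1)×19
= -33 + 361
= 328

a_20 = 328


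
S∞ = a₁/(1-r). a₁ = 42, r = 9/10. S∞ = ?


S∞ = a₁/(1-r) = 42/(1 - 9/10)
= 42/(1/10)
= 420

S∞ = 420


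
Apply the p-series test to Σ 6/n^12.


p-series test: Σ c/n^p converges if p > 1, diverges if p ≤ 1 (constant c > 0 doesn't affect convergence).
p = 12
12 > 1 → CONVERGES

Converges (p = 12 > 1)


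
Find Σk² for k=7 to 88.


Σₖ₌7^88 k² = Σₖ₌₁^88 k² − Σₖ₌₁^6 k²
= 88·89·177/6 − 6·7·13/6
= 231044 − 91 = 230953

Σk² = 230953


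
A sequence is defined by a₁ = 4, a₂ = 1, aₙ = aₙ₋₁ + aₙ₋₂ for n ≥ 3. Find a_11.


Computing iteratively: 4, 1, 5, 6, 11, 17, 28, 45, 73, 118, 191
a_11 = 191

a_11 = 191


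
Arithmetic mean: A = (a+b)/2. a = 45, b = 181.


AM = (45 + 181)/2 = 226/2 = 113

AM = 113


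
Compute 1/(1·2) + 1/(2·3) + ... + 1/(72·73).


1/(k(k+1)) = 1/k - 1/(k+1) (partial fractions)
Telescoping: Σ = 1 - 1/73 = 72/73

Sum = 72/73


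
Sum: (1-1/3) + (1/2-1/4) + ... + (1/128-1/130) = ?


Telescoping with gap 2: two head and two tail terms survive.
= (1 + 1/2) - (1/129 + 1/130)
= 3/2 - 1/129 - 1/130 = 12448/8385

Sum = 12448/8385


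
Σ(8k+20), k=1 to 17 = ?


Σ(8k+20) = 8·Σk + 20·n
= 8·153 + 20·17
= 1224 + 340 = 1564

Σ = 1564


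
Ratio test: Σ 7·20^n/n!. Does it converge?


aₙ = 7·20^n/n!
a_{n+1}/aₙ = 20^(n+1)/(n+1)! × n!/20^n  (constant 7 cancels)
= 20/(n+1)
L = lim(n→∞) 20/(n+1) = 0
L < 1 → series CONVERGES

Converges (ratio test: L = 0 < 1)


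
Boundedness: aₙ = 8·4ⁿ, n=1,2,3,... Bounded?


aₙ = 8·4ⁿ → as n→∞, aₙ→∞ (since base 4 > 1)
No finite upper bound exists
The sequence is UNBOUNDED

Unbounded (aₙ → ∞ as n → ∞)


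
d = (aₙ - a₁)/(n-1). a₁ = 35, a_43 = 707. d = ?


d = (aₙ - a₁)/(n-1)
= (707 - 35)/(43-1)
= 672/42 = 16

d = 16


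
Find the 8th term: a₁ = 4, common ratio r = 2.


aₙ = a₁·r^(n-1)
= 4×2^7
= 4×128
= 512

a_8 = 512


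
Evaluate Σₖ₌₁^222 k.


n(n+1)/2 = 222×223/2 = 49506/2 = 24753

Σk = 24753


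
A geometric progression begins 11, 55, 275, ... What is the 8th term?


aₙ = a₁·r^(n-1)
= 11×5^7
= 11×78125
= 859375

a_8 = 859375


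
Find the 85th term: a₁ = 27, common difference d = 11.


aₙ = a₁ + (n-1)d
= 27 + (85-1)×11
= 27 + 924
= 951

a_85 = 951


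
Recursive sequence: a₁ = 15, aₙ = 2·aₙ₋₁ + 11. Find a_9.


Computing step by step:
a_1 = 15
a_2 = 41
a_3 = 93
a_4 = 197
a_5 = 405
a_6 = 821
a_7 = 1653
a_8 = 3317
a_9 = 6645


a_9 = 6645


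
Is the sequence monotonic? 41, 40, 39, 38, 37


Differences: -1, -1, -1, -1
All differences < 0 → strictly DECREASING

Monotonically decreasing


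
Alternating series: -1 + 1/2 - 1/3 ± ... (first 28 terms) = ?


S = -1 + 1/2 - 1/3 + 1/4 - 1/5 + 1/6 - 1/7 + 1/8 ± ...
= -0.6756
(Full series converges to -ln(2) ≈ -0.6931)

S_28 = -0.6756


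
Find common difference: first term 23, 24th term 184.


d = (aₙ - a₁)/(n-1)
= (184 - 23)/(24-1)
= 161/23 = 7

d = 7


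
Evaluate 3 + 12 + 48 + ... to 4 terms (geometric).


Sₙ = 3×(4^4 - 1)/(4 - 1)
= 3×(256 - 1)/3
= 3×255/3
= 255

S_4 = 255


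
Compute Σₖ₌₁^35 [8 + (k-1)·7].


aₙ = 8 + (35-1)×7 = 246
Sₙ = n(a₁+aₙ)/2 = 35×(8+246)/2
= 35×254/2 = 4445

S_35 = 4445


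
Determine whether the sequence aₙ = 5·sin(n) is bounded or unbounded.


For all n, -1 ≤ sin(n) ≤ 1, so -5 ≤ 5·sin(n) ≤ 5
Lower bound: -5, Upper bound: 5
The sequence IS bounded

Bounded (-5 ≤ aₙ ≤ 5)


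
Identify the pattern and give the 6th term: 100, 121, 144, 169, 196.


Pattern: perfect squares: n²
Terms: 100, 121, 144, 169, 196
Next term = 225

Next term = 225


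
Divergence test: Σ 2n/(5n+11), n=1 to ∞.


lim(n→∞) 2n/(5n+11) = 2/5 = 2/5  (divide numerator and denominator by n)
lim aₙ = 2/5 ≠ 0 → series DIVERGES

Diverges (lim aₙ = 2/5 ≠ 0)


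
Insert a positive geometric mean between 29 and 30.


GM = √(29×30) = √870 = 29.4958

GM = 29.4958


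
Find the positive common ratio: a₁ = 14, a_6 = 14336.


r^(n-1) = aₙ/a₁
r^5 = 14336/14 = 1024
r = 1024^(1/5)
= 4

r = 4


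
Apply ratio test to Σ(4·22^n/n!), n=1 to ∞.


aₙ = 4·22^n/n!
a_{n+1}/aₙ = 22^(n+1)/(n+1)! × n!/22^n  (constant 4 cancels)
= 22/(n+1)
L = lim(n→∞) 22/(n+1) = 0
L < 1 → series CONVERGES

Converges (ratio test: L = 0 < 1)


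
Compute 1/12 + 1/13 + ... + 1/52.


Σₖ₌12^52 1/k = 1/12 + 1/13 + 1/14 + ... + 1/52
= 4704865876296592668539/3099044504245996706400
≈ 1.5182

Sum = 4704865876296592668539/3099044504245996706400 ≈ 1.5182


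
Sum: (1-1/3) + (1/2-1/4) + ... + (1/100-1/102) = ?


Telescoping with gap 2: two head and two tail terms survive.
= (1 + 1/2) - (1/101 + 1/102)
= 3/2 - 1/101 - 1/102 = 7625/5151

Sum = 7625/5151


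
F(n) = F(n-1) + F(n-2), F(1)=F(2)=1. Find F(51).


Fibonacci sequence: 1, 1, 2, 3, 5, 8, 13, 21, 34, 55, 89, ...
F(51) = 20365011074

F(51) = 20365011074


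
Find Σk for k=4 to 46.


Σₖ₌4^46 k = Σₖ₌₁^46 k − Σₖ₌₁^3 k
= 46·47/2 − 3·4/2
= 1081 − 6 = 1075

Σk = 1075


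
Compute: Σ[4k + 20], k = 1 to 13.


Σ(4k+20) = 4·Σk + 20·n
= 4·91 + 20·13
= 364 + 260 = 624

Σ = 624


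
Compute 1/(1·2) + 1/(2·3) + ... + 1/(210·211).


1/(k(k+1)) = 1/k - 1/(k+1) (partial fractions)
Telescoping: Σ = 1 - 1/211 = 210/211

Sum = 210/211


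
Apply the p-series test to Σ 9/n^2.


p-series test: Σ c/n^p converges if p > 1, diverges if p ≤ 1 (constant c > 0 doesn't affect convergence).
p = 2
2 > 1 → CONVERGES

Converges (p = 2 > 1)


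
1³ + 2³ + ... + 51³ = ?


n(n+1)/2 = 51×52/2 = 1326
Σk³ = 1326² = 1758276

Σk³ = 1758276


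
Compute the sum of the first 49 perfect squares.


n = 49
n(n+1)(2n+1)/6 = 49×50×99/6
= 242550/6 = 40425

Σk² = 40425


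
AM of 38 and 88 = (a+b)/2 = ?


AM = (38 + 88)/2 = 126/2 = 63

AM = 63


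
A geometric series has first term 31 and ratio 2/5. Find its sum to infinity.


S∞ = a₁/(1-r) = 31/(1 - 2/5)
= 31/(3/5)
= 155/3

S∞ = 155/3


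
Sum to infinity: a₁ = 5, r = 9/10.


S∞ = a₁/(1-r) = 5/(1 - 9/10)
= 5/(1/10)
= 50

S∞ = 50


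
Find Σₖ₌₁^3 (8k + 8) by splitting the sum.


Σ(8k+8) = 8·Σk + 8·n
= 8·6 + 8·3
= 48 + 24 = 72

Σ = 72


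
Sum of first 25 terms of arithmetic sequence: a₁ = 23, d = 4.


aₙ = 23 + (25-1)×4 = 119
Sₙ = n(a₁+aₙ)/2 = 25×(23+119)/2
= 25×142/2 = 1775

S_25 = 1775


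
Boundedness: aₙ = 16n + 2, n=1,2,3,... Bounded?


aₙ = 16n + 2 → as n→∞, aₙ→∞
No finite upper bound exists
The sequence is UNBOUNDED

Unbounded (aₙ → ∞ as n → ∞)


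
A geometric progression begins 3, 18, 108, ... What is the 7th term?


aₙ = a₁·r^(n-1)
= 3×6^6
= 3×46656
= 139968

a_7 = 139968


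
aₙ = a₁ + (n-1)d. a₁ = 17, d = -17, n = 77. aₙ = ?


aₙ = a₁ + (n-1)d
= 17 + (77-1)×-17
= 17 - 1292
= -1275

a_77 = -1275


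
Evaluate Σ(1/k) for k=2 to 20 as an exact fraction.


Σₖ₌2^20 1/k = 1/2 + 1/3 + 1/4 + ... + 1/20
= 40315631/15519504
≈ 2.5977

Sum = 40315631/15519504 ≈ 2.5977


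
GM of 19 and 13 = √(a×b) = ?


GM = √(19×13) = √247 = 15.7162

GM = 15.7162


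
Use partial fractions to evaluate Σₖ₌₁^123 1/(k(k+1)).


1/(k(k+1)) = 1/k - 1/(k+1) (partial fractions)
Telescoping: Σ = 1 - 1/124 = 123/124

Sum = 123/124


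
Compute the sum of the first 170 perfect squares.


n = 170
n(n+1)(2n+1)/6 = 170×171×341/6
= 9912870/6 = 1652145

Σk² = 1652145


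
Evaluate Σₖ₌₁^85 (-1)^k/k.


S = -1 + 1/2 - 1/3 + 1/4 - 1/5 + 1/6 - 1/7 + 1/8 ± ...
= -0.699
(Full series converges to -ln(2) ≈ -0.6931)

S_85 = -0.699


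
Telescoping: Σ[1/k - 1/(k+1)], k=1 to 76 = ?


Telescoping: adjacent terms cancel.
= 1/1 - 1/77
= 1 - 1/77 = 76/77

Sum = 76/77


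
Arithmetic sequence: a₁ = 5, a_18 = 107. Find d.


d = (aₙ - a₁)/(n-1)
= (107 - 5)/(18-1)
= 102/17 = 6

d = 6


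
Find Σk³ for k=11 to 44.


Σₖ₌11^44 k³ = [44·45/2]² − [10·11/2]²
= 980100 − 3025 = 977075

Σk³ = 977075


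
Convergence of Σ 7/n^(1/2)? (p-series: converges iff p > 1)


p-series test: Σ c/n^p converges if p > 1, diverges if p ≤ 1 (constant c > 0 doesn't affect convergence).
p = 1/2
1/2 ≤ 1 → DIVERGES

Diverges (p = 1/2 ≤ 1)


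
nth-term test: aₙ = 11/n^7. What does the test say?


lim(n→∞) 11/n^7 = 0
lim aₙ = 0 → nth-term test is INCONCLUSIVE
(Need other tests; this is actually a convergent p-series with p=7 > 1)

Inconclusive (lim aₙ = 0; need another test)


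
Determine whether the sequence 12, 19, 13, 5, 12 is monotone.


Differences: 7, -6, -8, 7
Difference at position 1 is +7 (> 0) but position 2 is -6 (< 0) — sequence both rises and falls
→ NOT monotonic

Not monotonic


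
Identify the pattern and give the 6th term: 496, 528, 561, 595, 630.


Pattern: triangular numbers: n(n+1)/2
Terms: 496, 528, 561, 595, 630
Next term = 666

Next term = 666


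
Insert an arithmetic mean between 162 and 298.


AM = (162 + 298)/2 = 460/2 = 230

AM = 230


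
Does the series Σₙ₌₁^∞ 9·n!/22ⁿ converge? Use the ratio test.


aₙ = 9·n!/22^n
a_{n+1}/aₙ = (n+1)!/22^(n+1) × 22^n/n!  (constant 9 cancels)
= (n+1)/22
L = lim(n→∞) (n+1)/22 = ∞
L > 1 → series DIVERGES

Diverges (ratio test: L = ∞ > 1)


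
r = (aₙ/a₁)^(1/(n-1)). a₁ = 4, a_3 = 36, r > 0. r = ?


r^(n-1) = aₙ/a₁
r^2 = 36/4 = 9
r = 9^(1/2)
= ±3; taking r > 0 gives r = 3

r = 3


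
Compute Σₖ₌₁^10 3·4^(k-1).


Sₙ = 3×(4^10 - 1)/(4 - 1)
= 3×(1048576 - 1)/3
= 3×1048575/3
= 1048575

S_10 = 1048575


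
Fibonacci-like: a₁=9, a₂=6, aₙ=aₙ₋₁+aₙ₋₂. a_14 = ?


Computing iteratively: 9, 6, 15, 21, 36, 57, 93, 150, 243, 393, 636, 1029, ...
a_14 = 2694

a_14 = 2694


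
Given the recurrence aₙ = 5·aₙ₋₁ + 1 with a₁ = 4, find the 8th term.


Computing step by step:
a_1 = 4
a_2 = 21
a_3 = 106
a_4 = 531
a_5 = 2656
a_6 = 13281
a_7 = 66406
a_8 = 332031


a_8 = 332031


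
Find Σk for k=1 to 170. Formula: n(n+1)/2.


n(n+1)/2 = 170×171/2 = 29070/2 = 14535

Σk = 14535


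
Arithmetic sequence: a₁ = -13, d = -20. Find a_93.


aₙ = a₁ + (n-1)d
= -13 + (93-1)×-20
= -13 - 1840
= -1853

a_93 = -1853


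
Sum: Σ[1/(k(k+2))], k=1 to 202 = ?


1/(k(k+2)) = (1/2)·(1/k - 1/(k+2)) (partial fractions)
Telescoping: Σ = (1/2)·(1 + 1/2 - 1/203 - 1/204) = 61711/82824

Sum = 61711/82824


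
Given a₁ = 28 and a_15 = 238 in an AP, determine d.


d = (aₙ - a₁)/(n-1)
= (238 - 28)/(15-1)
= 210/14 = 15

d = 15


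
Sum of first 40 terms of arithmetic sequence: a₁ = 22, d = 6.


aₙ = 22 + (40-1)×6 = 256
Sₙ = n(a₁+aₙ)/2 = 40×(22+256)/2
= 40×278/2 = 5560

S_40 = 5560


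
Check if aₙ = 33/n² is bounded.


a₁ = 33, a₂ = 33/4, a₃ = 33/9, ...
0 < aₙ ≤ 33 for all n ≥ 1
The sequence IS bounded

Bounded (0 < aₙ ≤ 33)


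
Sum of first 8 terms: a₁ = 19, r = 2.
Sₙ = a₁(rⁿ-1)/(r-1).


Sₙ = 19×(2^8 - 1)/(2 - 1)
= 19×(256 - 1)/1
= 19×255/1
= 4845

S_8 = 4845


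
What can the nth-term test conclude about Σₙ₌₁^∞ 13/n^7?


lim(n→∞) 13/n^7 = 0
lim aₙ = 0 → nth-term test is INCONCLUSIVE
(Need other tests; this is actually a convergent p-series with p=7 > 1)

Inconclusive (lim aₙ = 0; need another test)


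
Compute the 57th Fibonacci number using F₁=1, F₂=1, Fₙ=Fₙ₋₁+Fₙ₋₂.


Fibonacci sequence: 1, 1, 2, 3, 5, 8, 13, 21, 34, 55, 89, ...
F(57) = 365435296162

F(57) = 365435296162


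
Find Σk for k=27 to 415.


Σₖ₌27^415 k = Σₖ₌₁^415 k − Σₖ₌₁^26 k
= 415·416/2 − 26·27/2
= 86320 − 351 = 85969

Σk = 85969


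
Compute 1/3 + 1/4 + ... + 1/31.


Σₖ₌3^31 1/k = 1/3 + 1/4 + 1/5 + ... + 1/31
= 182471592627157/72201776446800
≈ 2.5272

Sum = 182471592627157/72201776446800 ≈ 2.5272


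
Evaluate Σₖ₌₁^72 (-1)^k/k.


S = -1 + 1/2 - 1/3 + 1/4 - 1/5 + 1/6 - 1/7 + 1/8 ± ...
= -0.6863
(Full series converges to -ln(2) ≈ -0.6931)

S_72 = -0.6863


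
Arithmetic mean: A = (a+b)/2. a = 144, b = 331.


AM = (144 + 331)/2 = 475/2 = 237.5

AM = 237.5


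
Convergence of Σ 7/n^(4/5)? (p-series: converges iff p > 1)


p-series test: Σ c/n^p converges if p > 1, diverges if p ≤ 1 (constant c > 0 doesn't affect convergence).
p = 4/5
4/5 ≤ 1 → DIVERGES

Diverges (p = 4/5 ≤ 1)


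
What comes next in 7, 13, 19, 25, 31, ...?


Pattern: arithmetic (d=6)
Terms: 7, 13, 19, 25, 31
Next term = 37

Next term = 37


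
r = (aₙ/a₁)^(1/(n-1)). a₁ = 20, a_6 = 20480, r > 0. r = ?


r^(n-1) = aₙ/a₁
r^5 = 20480/20 = 1024
r = 1024^(1/5)
= 4

r = 4


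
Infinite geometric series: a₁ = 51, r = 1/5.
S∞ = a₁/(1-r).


S∞ = a₁/(1-r) = 51/(1 - 1/5)
= 51/(4/5)
= 255/4

S∞ = 255/4


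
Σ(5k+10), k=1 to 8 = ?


Σ(5k+10) = 5·Σk + 10·n
= 5·36 + 10·8
= 180 + 80 = 260

Σ = 260


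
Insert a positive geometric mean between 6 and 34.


GM = √(6×34) = √204 = 14.2829

GM = 14.2829


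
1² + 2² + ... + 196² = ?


n = 196
n(n+1)(2n+1)/6 = 196×197×393/6
= 15174516/6 = 2529086

Σk² = 2529086


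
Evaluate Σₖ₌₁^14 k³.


n(n+1)/2 = 14×15/2 = 105
Σk³ = 105² = 11025

Σk³ = 11025


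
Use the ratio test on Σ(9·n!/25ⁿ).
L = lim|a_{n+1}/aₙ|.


aₙ = 9·n!/25^n
a_{n+1}/aₙ = (n+1)!/25^(n+1) × 25^n/n!  (constant 9 cancels)
= (n+1)/25
L = lim(n→∞) (n+1)/25 = ∞
L > 1 → series DIVERGES

Diverges (ratio test: L = ∞ > 1)


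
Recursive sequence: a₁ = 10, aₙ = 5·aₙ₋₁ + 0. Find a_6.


Computing step by step:
a_1 = 10
a_2 = 50
a_3 = 250
a_4 = 1250
a_5 = 6250
a_6 = 31250


a_6 = 31250


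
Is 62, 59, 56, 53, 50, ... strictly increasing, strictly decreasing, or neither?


Differences: -3, -3, -3, -3
All differences < 0 → strictly DECREASING

Monotonically decreasing


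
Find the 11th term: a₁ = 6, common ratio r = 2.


aₙ = a₁·r^(n-1)
= 6×2^10
= 6×1024
= 6144

a_11 = 6144


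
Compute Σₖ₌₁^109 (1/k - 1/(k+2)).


Telescoping with gap 2: two head and two tail terms survive.
= (1 + 1/2) - (1/110 + 1/111)
= 3/2 - 1/110 - 1/111 = 9047/6105

Sum = 9047/6105


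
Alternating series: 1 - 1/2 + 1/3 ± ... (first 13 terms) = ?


S = 1 - 1/2 + 1/3 - 1/4 + 1/5 - 1/6 + 1/7 - 1/8 ± ...
= 0.7301
(Full series converges to +ln(2) ≈ +0.6931)

S_13 = 0.7301


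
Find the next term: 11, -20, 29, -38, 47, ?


Pattern: alternating sign, magnitude arithmetic (d=9)
Terms: 11, -20, 29, -38, 47
Next term = -56

Next term = -56


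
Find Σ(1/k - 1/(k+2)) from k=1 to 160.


Telescoping with gap 2: two head and two tail terms survive.
= (1 + 1/2) - (1/161 + 1/162)
= 3/2 - 1/161 - 1/162 = 19400/13041

Sum = 19400/13041


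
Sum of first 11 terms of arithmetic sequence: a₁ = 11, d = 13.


aₙ = 11 + (11-1)×13 = 141
Sₙ = n(a₁+aₙ)/2 = 11×(11+141)/2
= 11×152/2 = 836

S_11 = 836


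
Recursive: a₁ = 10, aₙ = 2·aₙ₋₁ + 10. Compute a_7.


Computing step by step:
a_1 = 10
a_2 = 30
a_3 = 70
a_4 = 150
a_5 = 310
a_6 = 630
a_7 = 1270


a_7 = 1270


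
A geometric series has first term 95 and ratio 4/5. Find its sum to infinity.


S∞ = a₁/(1-r) = 95/(1 - 4/5)
= 95/(1/5)
= 475

S∞ = 475


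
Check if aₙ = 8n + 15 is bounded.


aₙ = 8n + 15 → as n→∞, aₙ→∞
No finite upper bound exists
The sequence is UNBOUNDED

Unbounded (aₙ → ∞ as n → ∞)


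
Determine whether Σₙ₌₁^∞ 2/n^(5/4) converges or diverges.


p-series test: Σ c/n^p converges if p > 1, diverges if p ≤ 1 (constant c > 0 doesn't affect convergence).
p = 5/4
5/4 > 1 → CONVERGES

Converges (p = 5/4 > 1)


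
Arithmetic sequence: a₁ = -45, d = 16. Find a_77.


aₙ = a₁ + (n-1)d
= -45 + (77-1)×16
= -45 + 1216
= 1171

a_77 = 1171


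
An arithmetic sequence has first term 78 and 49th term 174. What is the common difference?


d = (aₙ - a₁)/(n-1)
= (174 - 78)/(49-1)
= 96/48 = 2

d = 2


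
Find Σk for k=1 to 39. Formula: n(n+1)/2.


n(n+1)/2 = 39×40/2 = 1560/2 = 780

Σk = 780


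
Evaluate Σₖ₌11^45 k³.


Σₖ₌11^45 k³ = [45·46/2]² − [10·11/2]²
= 1071225 − 3025 = 1068200

Σk³ = 1068200


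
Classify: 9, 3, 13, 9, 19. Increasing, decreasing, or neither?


Differences: -6, 10, -4, 10
Difference at position 2 is +10 (> 0) but position 1 is -6 (< 0) — sequence both rises and falls
→ NOT monotonic

Not monotonic


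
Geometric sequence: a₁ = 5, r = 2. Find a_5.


aₙ = a₁·r^(n-1)
= 5×2^4
= 5×16
= 80

a_5 = 80


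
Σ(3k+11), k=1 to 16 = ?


Σ(3k+11) = 3·Σk + 11·n
= 3·136 + 11·16
= 408 + 176 = 584

Σ = 584


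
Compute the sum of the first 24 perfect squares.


n = 24
n(n+1)(2n+1)/6 = 24×25×49/6
= 29400/6 = 4900

Σk² = 4900


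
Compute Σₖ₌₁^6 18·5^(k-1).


Sₙ = 18×(5^6 - 1)/(5 - 1)
= 18×(15625 - 1)/4
= 18×15624/4
= 70308

S_6 = 70308


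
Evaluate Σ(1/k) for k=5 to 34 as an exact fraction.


Σₖ₌5^34 1/k = 1/5 + 1/6 + 1/7 + ... + 1/34
= 26713038089749/13127595717600
≈ 2.0349

Sum = 26713038089749/13127595717600 ≈ 2.0349


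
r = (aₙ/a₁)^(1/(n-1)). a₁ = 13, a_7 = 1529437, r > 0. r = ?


r^(n-1) = aₙ/a₁
r^6 = 1529437/13 = 117649
r = 117649^(1/6)
= ±7; taking r > 0 gives r = 7

r = 7


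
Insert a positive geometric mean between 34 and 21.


GM = √(34×21) = √714 = 26.7208

GM = 26.7208


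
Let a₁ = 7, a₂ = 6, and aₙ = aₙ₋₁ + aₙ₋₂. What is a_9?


Computing iteratively: 7, 6, 13, 19, 32, 51, 83, 134, 217
a_9 = 217

a_9 = 217


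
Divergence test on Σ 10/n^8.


lim(n→∞) 10/n^8 = 0
lim aₙ = 0 → nth-term test is INCONCLUSIVE
(Need other tests; this is actually a convergent p-series with p=8 > 1)

Inconclusive (lim aₙ = 0; need another test)


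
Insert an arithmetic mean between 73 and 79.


AM = (73 + 79)/2 = 152/2 = 76

AM = 76


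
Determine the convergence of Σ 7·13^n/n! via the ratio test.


aₙ = 7·13^n/n!
a_{n+1}/aₙ = 13^(n+1)/(n+1)! × n!/13^n  (constant 7 cancels)
= 13/(n+1)
L = lim(n→∞) 13/(n+1) = 0
L < 1 → series CONVERGES

Converges (ratio test: L = 0 < 1)


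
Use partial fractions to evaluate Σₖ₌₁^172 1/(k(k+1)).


1/(k(k+1)) = 1/k - 1/(k+1) (partial fractions)
Telescoping: Σ = 1 - 1/173 = 172/173

Sum = 172/173


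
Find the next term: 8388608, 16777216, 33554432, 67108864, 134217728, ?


Pattern: powers of 2: 2ⁿ
Terms: 8388608, 16777216, 33554432, 67108864, 134217728
Next term = 268435456

Next term = 268435456


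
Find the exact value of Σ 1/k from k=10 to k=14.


Σₖ₌10^14 1/k = 1/10 + 1/11 + 1/12 + 1/13 + 1/14
= 25381/60060
≈ 0.4226

Sum = 25381/60060 ≈ 0.4226


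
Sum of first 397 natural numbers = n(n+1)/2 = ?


n(n+1)/2 = 397×398/2 = 158006/2 = 79003

Σk = 79003


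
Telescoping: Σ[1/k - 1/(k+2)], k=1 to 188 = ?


Telescoping with gap 2: two head and two tail terms survive.
= (1 + 1/2) - (1/189 + 1/190)
= 3/2 - 1/189 - 1/190 = 26743/17955

Sum = 26743/17955


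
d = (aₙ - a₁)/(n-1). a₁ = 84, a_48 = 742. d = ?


d = (aₙ - a₁)/(n-1)
= (742 - 84)/(48-1)
= 658/47 = 14

d = 14


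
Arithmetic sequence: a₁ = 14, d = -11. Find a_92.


aₙ = a₁ + (n-1)d
= 14 + (92-1)×-11
= 14 - 1001
= -987

a_92 = -987


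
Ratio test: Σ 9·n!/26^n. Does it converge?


aₙ = 9·n!/26^n
a_{n+1}/aₙ = (n+1)!/26^(n+1) × 26^n/n!  (constant 9 cancels)
= (n+1)/26
L = lim(n→∞) (n+1)/26 = ∞
L > 1 → series DIVERGES

Diverges (ratio test: L = ∞ > 1)


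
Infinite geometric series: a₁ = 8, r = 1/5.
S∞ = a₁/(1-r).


S∞ = a₁/(1-r) = 8/(1 - 1/5)
= 8/(4/5)
= 10

S∞ = 10


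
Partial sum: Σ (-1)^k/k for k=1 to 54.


S = -1 + 1/2 - 1/3 + 1/4 - 1/5 + 1/6 - 1/7 + 1/8 ± ...
= -0.684
(Full series converges to -ln(2) ≈ -0.6931)

S_54 = -0.684


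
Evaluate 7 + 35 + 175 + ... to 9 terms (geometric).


Sₙ = 7×(5^9 - 1)/(5 - 1)
= 7×(1953125 - 1)/4
= 7×1953124/4
= 3417967

S_9 = 3417967


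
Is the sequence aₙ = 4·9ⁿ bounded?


aₙ = 4·9ⁿ → as n→∞, aₙ→∞ (since base 9 > 1)
No finite upper bound exists
The sequence is UNBOUNDED

Unbounded (aₙ → ∞ as n → ∞)


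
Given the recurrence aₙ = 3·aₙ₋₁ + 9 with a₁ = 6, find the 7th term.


Computing step by step:
a_1 = 6
a_2 = 27
a_3 = 90
a_4 = 279
a_5 = 846
a_6 = 2547
a_7 = 7650


a_7 = 7650


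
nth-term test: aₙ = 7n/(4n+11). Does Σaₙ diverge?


lim(n→∞) 7n/(4n+11) = 7/4 = 7/4  (divide numerator and denominator by n)
lim aₙ = 7/4 ≠ 0 → series DIVERGES

Diverges (lim aₙ = 7/4 ≠ 0)


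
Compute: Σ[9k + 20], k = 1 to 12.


Σ(9k+20) = 9·Σk + 20·n
= 9·78 + 20·12
= 702 + 240 = 942

Σ = 942


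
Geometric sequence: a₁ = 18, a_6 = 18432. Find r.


r^(n-1) = aₙ/a₁
r^5 = 18432/18 = 1024
r = 1024^(1/5)
= 4

r = 4


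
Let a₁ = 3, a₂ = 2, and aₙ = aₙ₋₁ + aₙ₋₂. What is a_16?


Computing iteratively: 3, 2, 5, 7, 12, 19, 31, 50, 81, 131, 212, 343, ...
a_16 = 2351

a_16 = 2351


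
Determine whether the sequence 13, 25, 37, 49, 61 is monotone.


Differences: 12, 12, 12, 12
All differences > 0 → strictly INCREASING

Monotonically increasing


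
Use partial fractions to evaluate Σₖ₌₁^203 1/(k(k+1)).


1/(k(k+1)) = 1/k - 1/(k+1) (partial fractions)
Telescoping: Σ = 1 - 1/204 = 203/204

Sum = 203/204


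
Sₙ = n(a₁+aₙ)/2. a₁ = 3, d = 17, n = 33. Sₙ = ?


aₙ = 3 + (33-1)×17 = 547
Sₙ = n(a₁+aₙ)/2 = 33×(3+547)/2
= 33×550/2 = 9075

S_33 = 9075


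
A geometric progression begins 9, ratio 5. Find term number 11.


aₙ = a₁·r^(n-1)
= 9×5^10
= 9×9765625
= 87890625

a_11 = 87890625


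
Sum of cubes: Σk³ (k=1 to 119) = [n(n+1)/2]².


n(n+1)/2 = 119×120/2 = 7140
Σk³ = 7140² = 50979600

Σk³ = 50979600


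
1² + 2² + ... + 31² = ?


n = 31
n(n+1)(2n+1)/6 = 31×32×63/6
= 62496/6 = 10416

Σk² = 10416


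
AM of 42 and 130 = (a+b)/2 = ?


AM = (42 + 130)/2 = 172/2 = 86

AM = 86


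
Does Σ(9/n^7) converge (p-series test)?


p-series test: Σ c/n^p converges if p > 1, diverges if p ≤ 1 (constant c > 0 doesn't affect convergence).
p = 7
7 > 1 → CONVERGES

Converges (p = 7 > 1)


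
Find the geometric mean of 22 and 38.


GM = √(22×38) = √836 = 28.9137

GM = 28.9137


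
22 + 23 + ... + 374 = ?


Σₖ₌22^374 k = Σₖ₌₁^374 k − Σₖ₌₁^21 k
= 374·375/2 − 21·22/2
= 70125 − 231 = 69894

Σk = 69894


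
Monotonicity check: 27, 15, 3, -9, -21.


Differences: -12, -12, -12, -12
All differences < 0 → strictly DECREASING

Monotonically decreasing


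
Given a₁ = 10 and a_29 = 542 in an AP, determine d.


d = (aₙ - a₁)/(n-1)
= (542 - 10)/(29-1)
= 532/28 = 19

d = 19


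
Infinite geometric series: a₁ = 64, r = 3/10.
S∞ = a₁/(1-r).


S∞ = a₁/(1-r) = 64/(1 - 3/10)
= 64/(7/10)
= 640/7

S∞ = 640/7


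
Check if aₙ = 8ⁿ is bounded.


aₙ = 8ⁿ → as n→∞, aₙ→∞ (since base 8 > 1)
No finite upper bound exists
The sequence is UNBOUNDED

Unbounded (aₙ → ∞ as n → ∞)


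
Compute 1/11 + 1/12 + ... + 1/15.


Σₖ₌11^15 1/k = 1/11 + 1/12 + 1/13 + 1/14 + 1/15
= 7793/20020
≈ 0.3893

Sum = 7793/20020 ≈ 0.3893


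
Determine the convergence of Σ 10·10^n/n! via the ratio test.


aₙ = 10·10^n/n!
a_{n+1}/aₙ = 10^(n+1)/(n+1)! × n!/10^n  (constant 10 cancels)
= 10/(n+1)
L = lim(n→∞) 10/(n+1) = 0
L < 1 → series CONVERGES

Converges (ratio test: L = 0 < 1)


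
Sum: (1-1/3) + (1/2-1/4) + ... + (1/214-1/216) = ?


Telescoping with gap 2: two head and two tail terms survive.
= (1 + 1/2) - (1/215 + 1/216)
= 3/2 - 1/215 - 1/216 = 69229/46440

Sum = 69229/46440


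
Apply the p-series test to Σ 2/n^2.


p-series test: Σ c/n^p converges if p > 1, diverges if p ≤ 1 (constant c > 0 doesn't affect convergence).
p = 2
2 > 1 → CONVERGES

Converges (p = 2 > 1)


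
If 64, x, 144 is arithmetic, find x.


AM = (64 + 144)/2 = 208/2 = 104

AM = 104


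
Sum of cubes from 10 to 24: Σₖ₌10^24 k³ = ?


Σₖ₌10^24 k³ = [24·25/2]² − [9·10/2]²
= 90000 − 2025 = 87975

Σk³ = 87975


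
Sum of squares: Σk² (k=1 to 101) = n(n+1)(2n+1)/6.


n = 101
n(n+1)(2n+1)/6 = 101×102×203/6
= 2091306/6 = 348551

Σk² = 348551


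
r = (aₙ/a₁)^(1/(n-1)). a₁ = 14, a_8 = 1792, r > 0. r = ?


r^(n-1) = aₙ/a₁
r^7 = 1792/14 = 128
r = 128^(1/7)
= 2

r = 2


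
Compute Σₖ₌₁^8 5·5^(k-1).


Sₙ = 5×(5^8 - 1)/(5 - 1)
= 5×(390625 - 1)/4
= 5×390624/4
= 488280

S_8 = 488280


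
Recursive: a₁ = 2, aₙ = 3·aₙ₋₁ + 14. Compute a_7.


Computing step by step:
a_1 = 2
a_2 = 20
a_3 = 74
a_4 = 236
a_5 = 722
a_6 = 2180
a_7 = 6554


a_7 = 6554


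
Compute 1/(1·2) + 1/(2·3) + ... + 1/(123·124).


1/(k(k+1)) = 1/k - 1/(k+1) (partial fractions)
Telescoping: Σ = 1 - 1/124 = 123/124

Sum = 123/124


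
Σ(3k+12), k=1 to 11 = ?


Σ(3k+12) = 3·Σk + 12·n
= 3·66 + 12·11
= 198 + 132 = 330

Σ = 330


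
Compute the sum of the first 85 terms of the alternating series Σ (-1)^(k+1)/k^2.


S = 1 - 1/4 + 1/9 - 1/16 + 1/25 - 1/36 + 1/49 - 1/64 ± ...
= 0.8225
(Full series converges to +π²/12 ≈ +0.8225)

S_85 = 0.8225


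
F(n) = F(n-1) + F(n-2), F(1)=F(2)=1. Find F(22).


Fibonacci sequence: 1, 1, 2, 3, 5, 8, 13, 21, 34, 55, 89, ...
F(22) = 17711

F(22) = 17711


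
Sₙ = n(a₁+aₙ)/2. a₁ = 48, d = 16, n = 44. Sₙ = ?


aₙ = 48 + (44-1)×16 = 736
Sₙ = n(a₁+aₙ)/2 = 44×(48+736)/2
= 44×784/2 = 17248

S_44 = 17248


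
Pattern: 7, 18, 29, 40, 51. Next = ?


Pattern: arithmetic (d=11)
Terms: 7, 18, 29, 40, 51
Next term = 62

Next term = 62


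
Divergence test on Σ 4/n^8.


lim(n→∞) 4/n^8 = 0
lim aₙ = 0 → nth-term test is INCONCLUSIVE
(Need other tests; this is actually a convergent p-series with p=8 > 1)

Inconclusive (lim aₙ = 0; need another test)
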